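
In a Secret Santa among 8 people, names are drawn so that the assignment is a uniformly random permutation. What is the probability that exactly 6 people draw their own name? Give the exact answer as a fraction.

Choose which 6 of the 8 are fixed: C(8,6) = 28 ways.
The remaining 2 must have no fixed point: D(2) = 1.
P = 28·1/40320 = 1/1440.

1/1440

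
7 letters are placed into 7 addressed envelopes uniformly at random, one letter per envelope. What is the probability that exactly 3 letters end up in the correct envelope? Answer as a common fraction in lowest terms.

1/16

Choose which 3 of the 7 are fixed: C(7,3) = 35 ways.
The remaining 4 must have no fixed point: D(4) = 9.
P = 35·9/5040 = 1/16.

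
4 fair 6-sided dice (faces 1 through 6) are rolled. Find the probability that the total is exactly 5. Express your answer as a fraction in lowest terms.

1/324

There are 6^4 = 1296 equally likely outcomes.
The number of ordered 4-tuples from {1,…,6} summing to 5 is 4.
P(sum = 5) = 4/1296 = 1/324.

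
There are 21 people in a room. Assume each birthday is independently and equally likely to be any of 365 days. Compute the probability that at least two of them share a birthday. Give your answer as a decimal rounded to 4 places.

0.4437

It's easier to compute the probability that all 21 are distinct.
P(all distinct) = 365/365 · 364/365 · ··· · 345/365 ≈ 0.5563.
So the probability of at least one match is 1 − 0.5563 = 0.4437.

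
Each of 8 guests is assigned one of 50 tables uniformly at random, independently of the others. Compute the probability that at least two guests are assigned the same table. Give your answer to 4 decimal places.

It's easier to compute the probability that all 8 are distinct.
P(all distinct) = 50/50 · 49/50 · ··· · 43/50 ≈ 0.5542.
So the probability of at least one match is 1 − 0.5542 = 0.4458.

0.4458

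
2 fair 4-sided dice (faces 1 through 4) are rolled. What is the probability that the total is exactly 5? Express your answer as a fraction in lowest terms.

There are 4^2 = 16 equally likely outcomes.
The number of ordered 2-tuples from {1,…,4} summing to 5 is 4.
P(sum = 5) = 4/16 = 1/4.

1/4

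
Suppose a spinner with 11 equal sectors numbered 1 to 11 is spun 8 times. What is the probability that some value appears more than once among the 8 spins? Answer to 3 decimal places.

0.969

P(all 8 different) = 11/11 · 10/11 · ··· · 4/11 ≈ 0.031.
P(at least two equal) = 1 − 0.031 = 0.969.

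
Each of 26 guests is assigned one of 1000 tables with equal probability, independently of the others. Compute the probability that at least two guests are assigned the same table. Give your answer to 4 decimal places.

0.2795

It's easier to compute the probability that all 26 are distinct.
P(all distinct) = 1000/1000 · 999/1000 · ··· · 975/1000 ≈ 0.7205.
So the probability of at least one match is 1 − 0.7205 = 0.2795.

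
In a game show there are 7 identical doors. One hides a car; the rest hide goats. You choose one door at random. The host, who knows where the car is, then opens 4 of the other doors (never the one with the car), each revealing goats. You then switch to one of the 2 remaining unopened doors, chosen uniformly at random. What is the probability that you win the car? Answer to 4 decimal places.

0.4286

Your original door holds the car with probability 1/7, so the other 6 collectively hold it with probability 6/7.
The host can always find 4 empty doors to open, so the reveals don't change that 6/7; it is now spread over the 2 remaining unopened doors.
P(win by switching) = (6/7) · (1/2) = 3/7 ≈ 0.4286.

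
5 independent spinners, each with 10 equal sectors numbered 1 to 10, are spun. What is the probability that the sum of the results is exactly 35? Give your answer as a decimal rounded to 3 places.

There are 10^5 = 100000 equally likely outcomes.
The number of ordered 5-tuples from {1,…,10} summing to 35 is 3246.
P(sum = 35) = 3246/100000 = 1623/50000 ≈ 0.032.

0.032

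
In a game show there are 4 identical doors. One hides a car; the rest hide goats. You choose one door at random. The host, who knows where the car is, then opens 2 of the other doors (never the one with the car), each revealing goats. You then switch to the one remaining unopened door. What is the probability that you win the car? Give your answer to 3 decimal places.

0.750

Your original door holds the car with probability 1/4, so the other 3 collectively hold it with probability 3/4.
The host can always find 2 empty doors to open, so the reveals don't change that 3/4; it is now spread over the 1 remaining unopened door.
P(win by switching) = (3/4) · (1/1) = 3/4 ≈ 0.750.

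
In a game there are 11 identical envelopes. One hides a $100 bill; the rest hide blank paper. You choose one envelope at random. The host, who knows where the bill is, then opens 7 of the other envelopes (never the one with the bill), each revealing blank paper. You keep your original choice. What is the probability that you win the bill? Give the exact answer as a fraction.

1/11

The host can always open 7 empty envelopes regardless of your choice, so the reveals give no information about your original envelope.
P(win by staying) = 1/11.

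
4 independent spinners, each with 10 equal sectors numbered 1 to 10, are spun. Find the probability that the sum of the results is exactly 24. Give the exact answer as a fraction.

There are 10^4 = 10000 equally likely outcomes.
The number of ordered 4-tuples from {1,…,10} summing to 24 is 633.
P(sum = 24) = 633/10000.

633/10000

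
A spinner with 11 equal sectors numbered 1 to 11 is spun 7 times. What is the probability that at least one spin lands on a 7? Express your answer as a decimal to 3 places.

0.487

P(no spin lands on a 7) = (10/11)^7 ≈ 0.513.
P(at least one) = 1 − 0.513 = 0.487.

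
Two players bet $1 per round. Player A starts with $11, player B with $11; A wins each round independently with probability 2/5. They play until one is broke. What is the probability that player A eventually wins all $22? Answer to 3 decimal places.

0.011

Let r = q/p = (3/5)/(2/5) = 3/2. The recurrence P(i) = p·P(i+1) + q·P(i−1) with P(0)=0, P(22)=1 gives P(i) = (1 − r^i)/(1 − r^22).
P(11) = (1 − (3/2)^11) / (1 − (3/2)^22) = 2048/179195 ≈ 0.011.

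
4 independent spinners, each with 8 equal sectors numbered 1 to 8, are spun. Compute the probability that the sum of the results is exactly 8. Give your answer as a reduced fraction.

There are 8^4 = 4096 equally likely outcomes.
The number of ordered 4-tuples from {1,…,8} summing to 8 is 35.
P(sum = 8) = 35/4096.

35/4096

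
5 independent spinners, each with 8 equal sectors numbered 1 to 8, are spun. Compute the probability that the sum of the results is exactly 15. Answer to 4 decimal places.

There are 8^5 = 32768 equally likely outcomes.
The number of ordered 5-tuples from {1,…,8} summing to 15 is 926.
P(sum = 15) = 926/32768 = 463/16384 ≈ 0.0283.

0.0283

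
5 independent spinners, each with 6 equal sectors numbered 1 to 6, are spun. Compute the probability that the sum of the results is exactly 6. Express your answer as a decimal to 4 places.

0.0006

There are 6^5 = 7776 equally likely outcomes.
The number of ordered 5-tuples from {1,…,6} summing to 6 is 5.
P(sum = 6) = 5/7776 ≈ 0.0006.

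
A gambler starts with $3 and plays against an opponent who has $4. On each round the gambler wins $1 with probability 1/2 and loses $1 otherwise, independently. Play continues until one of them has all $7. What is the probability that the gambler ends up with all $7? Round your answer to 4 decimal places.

With a fair step, P(i) = ½P(i−1) + ½P(i+1) with P(0)=0, P(7)=1 has the linear solution P(i) = i/7.
P(3) = 3/7 ≈ 0.4286.

0.4286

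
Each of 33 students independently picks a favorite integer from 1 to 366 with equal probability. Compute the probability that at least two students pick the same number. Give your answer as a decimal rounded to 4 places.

It's easier to compute the probability that all 33 are distinct.
P(all distinct) = 366/366 · 365/366 · ··· · 334/366 ≈ 0.2260.
So the probability of at least one match is 1 − 0.2260 = 0.7740.

0.7740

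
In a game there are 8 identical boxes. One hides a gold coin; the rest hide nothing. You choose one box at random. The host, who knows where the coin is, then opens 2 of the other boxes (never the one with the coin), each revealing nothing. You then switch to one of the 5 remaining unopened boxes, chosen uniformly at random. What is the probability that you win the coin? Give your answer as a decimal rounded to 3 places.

0.175

Your original box holds the coin with probability 1/8, so the other 7 collectively hold it with probability 7/8.
The host can always find 2 empty boxes to open, so the reveals don't change that 7/8; it is now spread over the 5 remaining unopened boxes.
P(win by switching) = (7/8) · (1/5) = 7/40 ≈ 0.175.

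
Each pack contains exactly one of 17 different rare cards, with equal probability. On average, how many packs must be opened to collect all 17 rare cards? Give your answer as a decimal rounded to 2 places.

After i distinct types are collected, each trial gives a new one with probability (17−i)/17, so the expected wait for the next new type is 17/(17−i).
E = 17/17 + 17/16 + 17/15 + 17/14 + 17/13 + 17/12 + 17/11 + 17/10 + 17/9 + 17/8 + 17/7 + 17/6 + 17/5 + 17/4 + 17/3 + 17/2 + 17/1 = 42142223/720720 ≈ 58.47.

58.47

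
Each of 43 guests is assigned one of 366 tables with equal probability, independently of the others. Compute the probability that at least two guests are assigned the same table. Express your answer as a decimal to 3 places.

It's easier to compute the probability that all 43 are distinct.
P(all distinct) = 366/366 · 365/366 · ··· · 324/366 ≈ 0.077.
So the probability of at least one match is 1 − 0.077 = 0.923.

0.923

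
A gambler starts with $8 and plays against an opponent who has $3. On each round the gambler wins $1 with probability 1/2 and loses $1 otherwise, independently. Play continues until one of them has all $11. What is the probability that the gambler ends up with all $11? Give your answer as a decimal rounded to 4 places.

0.7273

With a fair step, P(i) = ½P(i−1) + ½P(i+1) with P(0)=0, P(11)=1 has the linear solution P(i) = i/11.
P(8) = 8/11 ≈ 0.7273.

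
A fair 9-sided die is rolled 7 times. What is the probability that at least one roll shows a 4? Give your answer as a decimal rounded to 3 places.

0.562

P(no roll shows a 4) = (8/9)^7 ≈ 0.438.
P(at least one) = 1 − 0.438 = 0.562.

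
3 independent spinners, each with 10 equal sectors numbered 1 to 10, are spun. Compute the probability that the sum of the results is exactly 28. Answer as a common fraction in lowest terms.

There are 10^3 = 1000 equally likely outcomes.
The number of ordered 3-tuples from {1,…,10} summing to 28 is 6.
P(sum = 28) = 6/1000 = 3/500.

3/500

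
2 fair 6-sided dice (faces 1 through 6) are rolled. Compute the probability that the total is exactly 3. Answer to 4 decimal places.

There are 6^2 = 36 equally likely outcomes.
The number of ordered 2-tuples from {1,…,6} summing to 3 is 2.
P(sum = 3) = 2/36 = 1/18 ≈ 0.0556.

0.0556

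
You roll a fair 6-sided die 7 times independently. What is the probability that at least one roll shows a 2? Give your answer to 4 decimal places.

0.7209

P(no roll shows a 2) = (5/6)^7 ≈ 0.2791.
P(at least one) = 1 − 0.2791 = 0.7209.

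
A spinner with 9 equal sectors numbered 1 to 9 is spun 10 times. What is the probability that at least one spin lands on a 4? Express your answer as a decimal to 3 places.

0.692

P(no spin lands on a 4) = (8/9)^10 ≈ 0.308.
P(at least one) = 1 − 0.308 = 0.692.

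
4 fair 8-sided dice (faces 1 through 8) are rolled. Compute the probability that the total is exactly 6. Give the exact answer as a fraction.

There are 8^4 = 4096 equally likely outcomes.
The number of ordered 4-tuples from {1,…,8} summing to 6 is 10.
P(sum = 6) = 10/4096 = 5/2048.

5/2048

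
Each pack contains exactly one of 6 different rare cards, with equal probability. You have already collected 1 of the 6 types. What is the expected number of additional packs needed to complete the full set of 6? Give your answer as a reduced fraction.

137/10

Starting from 1 distinct type, each trial gives a new one with probability (6−i)/6 when i types are held, so the wait for the next new type is 6/(6−i).
E = 6/5 + 6/4 + 6/3 + 6/2 + 6/1 = 137/10.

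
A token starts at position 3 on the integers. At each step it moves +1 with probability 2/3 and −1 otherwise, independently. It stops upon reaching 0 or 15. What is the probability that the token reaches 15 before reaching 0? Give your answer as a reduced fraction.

Let r = q/p = (1/3)/(2/3) = 1/2. The recurrence P(i) = p·P(i+1) + q·P(i−1) with P(0)=0, P(15)=1 gives P(i) = (1 − r^i)/(1 − r^15).
P(3) = (1 − (1/2)^3) / (1 − (1/2)^15) = 4096/4681.

4096/4681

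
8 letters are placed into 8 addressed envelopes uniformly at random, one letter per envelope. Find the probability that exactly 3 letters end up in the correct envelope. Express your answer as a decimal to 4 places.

Choose which 3 of the 8 are fixed: C(8,3) = 56 ways.
The remaining 5 must have no fixed point: D(5) = 44.
P = 56·44/40320 = 11/180 ≈ 0.0611.

0.0611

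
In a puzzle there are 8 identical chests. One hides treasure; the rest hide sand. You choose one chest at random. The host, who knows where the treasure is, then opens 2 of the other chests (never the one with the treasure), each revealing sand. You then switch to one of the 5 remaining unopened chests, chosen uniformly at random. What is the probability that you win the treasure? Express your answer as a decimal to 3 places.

0.175

Your original chest holds the treasure with probability 1/8, so the other 7 collectively hold it with probability 7/8.
The host can always find 2 empty chests to open, so the reveals don't change that 7/8; it is now spread over the 5 remaining unopened chests.
P(win by switching) = (7/8) · (1/5) = 7/40 ≈ 0.175.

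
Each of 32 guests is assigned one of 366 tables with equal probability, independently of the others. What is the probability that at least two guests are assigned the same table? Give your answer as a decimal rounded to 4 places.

0.7524

It's easier to compute the probability that all 32 are distinct.
P(all distinct) = 366/366 · 365/366 · ··· · 335/366 ≈ 0.2476.
So the probability of at least one match is 1 − 0.2476 = 0.7524.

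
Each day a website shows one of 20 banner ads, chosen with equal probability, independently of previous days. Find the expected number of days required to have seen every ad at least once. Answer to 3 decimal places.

After i distinct types are collected, each trial gives a new one with probability (20−i)/20, so the expected wait for the next new type is 20/(20−i).
E = 20/20 + 20/19 + 20/18 + 20/17 + 20/16 + 20/15 + 20/14 + 20/13 + 20/12 + 20/11 + 20/10 + 20/9 + 20/8 + 20/7 + 20/6 + 20/5 + 20/4 + 20/3 + 20/2 + 20/1 = 279175675/3879876 ≈ 71.955.

71.955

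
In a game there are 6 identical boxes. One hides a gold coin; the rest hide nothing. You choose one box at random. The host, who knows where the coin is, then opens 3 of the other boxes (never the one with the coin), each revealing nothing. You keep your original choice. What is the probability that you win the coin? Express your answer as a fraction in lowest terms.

The host can always open 3 empty boxes regardless of your choice, so the reveals give no information about your original box.
P(win by staying) = 1/6.

1/6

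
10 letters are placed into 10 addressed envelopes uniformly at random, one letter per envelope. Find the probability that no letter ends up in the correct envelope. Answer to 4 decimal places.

0.3679

This is the derangement probability: permutations of 10 with no fixed point.
D(10) = 10! · (1 − 1/1! + 1/2! − ··· + (−1)^10/10!) = 1334961.
P = 1334961/3628800 = 16481/44800 ≈ 0.3679.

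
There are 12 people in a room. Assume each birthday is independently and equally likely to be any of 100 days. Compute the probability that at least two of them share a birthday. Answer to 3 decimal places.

It's easier to compute the probability that all 12 are distinct.
P(all distinct) = 100/100 · 99/100 · ··· · 89/100 ≈ 0.503.
So the probability of at least one match is 1 − 0.503 = 0.497.

0.497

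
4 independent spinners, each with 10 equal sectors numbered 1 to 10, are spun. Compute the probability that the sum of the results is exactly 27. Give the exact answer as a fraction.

6/125

There are 10^4 = 10000 equally likely outcomes.
The number of ordered 4-tuples from {1,…,10} summing to 27 is 480.
P(sum = 27) = 480/10000 = 6/125.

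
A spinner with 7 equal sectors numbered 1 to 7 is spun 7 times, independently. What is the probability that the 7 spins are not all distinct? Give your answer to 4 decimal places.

P(all 7 different) = 7/7 · 6/7 · ··· · 1/7 ≈ 0.0061.
P(at least two equal) = 1 − 0.0061 = 0.9939.

0.9939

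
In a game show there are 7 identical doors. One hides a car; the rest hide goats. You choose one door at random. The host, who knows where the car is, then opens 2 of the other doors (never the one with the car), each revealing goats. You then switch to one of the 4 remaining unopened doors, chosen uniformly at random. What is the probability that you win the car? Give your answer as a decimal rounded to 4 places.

0.2143

Your original door holds the car with probability 1/7, so the other 6 collectively hold it with probability 6/7.
The host can always find 2 empty doors to open, so the reveals don't change that 6/7; it is now spread over the 4 remaining unopened doors.
P(win by switching) = (6/7) · (1/4) = 3/14 ≈ 0.2143.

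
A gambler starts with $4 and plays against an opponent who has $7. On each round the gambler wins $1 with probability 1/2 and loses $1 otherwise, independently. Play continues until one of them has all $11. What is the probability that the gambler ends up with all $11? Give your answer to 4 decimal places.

With a fair step, P(i) = ½P(i−1) + ½P(i+1) with P(0)=0, P(11)=1 has the linear solution P(i) = i/11.
P(4) = 4/11 ≈ 0.3636.

0.3636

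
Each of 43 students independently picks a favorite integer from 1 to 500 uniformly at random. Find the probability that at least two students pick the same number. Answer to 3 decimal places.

It's easier to compute the probability that all 43 are distinct.
P(all distinct) = 500/500 · 499/500 · ··· · 458/500 ≈ 0.156.
So the probability of at least one match is 1 − 0.156 = 0.844.

0.844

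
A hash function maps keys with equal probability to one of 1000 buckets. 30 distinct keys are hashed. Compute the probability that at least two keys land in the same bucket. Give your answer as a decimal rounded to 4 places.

0.3555

It's easier to compute the probability that all 30 are distinct.
P(all distinct) = 1000/1000 · 999/1000 · ··· · 971/1000 ≈ 0.6445.
So the probability of at least one match is 1 − 0.6445 = 0.3555.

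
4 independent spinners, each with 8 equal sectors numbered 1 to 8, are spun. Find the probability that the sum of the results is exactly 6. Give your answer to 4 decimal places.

0.0024

There are 8^4 = 4096 equally likely outcomes.
The number of ordered 4-tuples from {1,…,8} summing to 6 is 10.
P(sum = 6) = 10/4096 = 5/2048 ≈ 0.0024.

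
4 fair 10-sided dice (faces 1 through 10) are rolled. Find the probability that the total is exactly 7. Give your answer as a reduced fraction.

There are 10^4 = 10000 equally likely outcomes.
The number of ordered 4-tuples from {1,…,10} summing to 7 is 20.
P(sum = 7) = 20/10000 = 1/500.

1/500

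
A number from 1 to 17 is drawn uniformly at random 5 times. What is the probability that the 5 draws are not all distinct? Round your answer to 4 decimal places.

P(all 5 different) = 17/17 · 16/17 · ··· · 13/17 ≈ 0.5230.
P(at least two equal) = 1 − 0.5230 = 0.4770.

0.4770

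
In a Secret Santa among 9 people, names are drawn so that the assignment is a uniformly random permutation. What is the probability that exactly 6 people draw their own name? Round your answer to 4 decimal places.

Choose which 6 of the 9 are fixed: C(9,6) = 84 ways.
The remaining 3 must have no fixed point: D(3) = 2.
P = 84·2/362880 = 1/2160 ≈ 0.0005.

0.0005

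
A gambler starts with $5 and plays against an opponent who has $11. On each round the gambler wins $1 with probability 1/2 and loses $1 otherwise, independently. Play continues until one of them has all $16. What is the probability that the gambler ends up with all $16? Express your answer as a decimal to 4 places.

0.3125

With a fair step, P(i) = ½P(i−1) + ½P(i+1) with P(0)=0, P(16)=1 has the linear solution P(i) = i/16.
P(5) = 5/16 ≈ 0.3125.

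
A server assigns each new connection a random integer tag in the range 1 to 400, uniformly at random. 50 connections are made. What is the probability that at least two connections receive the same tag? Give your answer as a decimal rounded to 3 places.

It's easier to compute the probability that all 50 are distinct.
P(all distinct) = 400/400 · 399/400 · ··· · 351/400 ≈ 0.041.
So the probability of at least one match is 1 − 0.041 = 0.959.

0.959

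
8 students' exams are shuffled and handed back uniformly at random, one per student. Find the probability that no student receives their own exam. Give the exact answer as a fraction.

2119/5760

This is the derangement probability: permutations of 8 with no fixed point.
D(8) = 8! · (1 − 1/1! + 1/2! − ··· + (−1)^8/8!) = 14833.
P = 14833/40320 = 2119/5760.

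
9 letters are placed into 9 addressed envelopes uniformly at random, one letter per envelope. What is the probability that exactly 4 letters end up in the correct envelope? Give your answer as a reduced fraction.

Choose which 4 of the 9 are fixed: C(9,4) = 126 ways.
The remaining 5 must have no fixed point: D(5) = 44.
P = 126·44/362880 = 11/720.

11/720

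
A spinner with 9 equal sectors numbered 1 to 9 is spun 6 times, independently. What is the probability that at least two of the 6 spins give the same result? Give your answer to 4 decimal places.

0.8862

P(all 6 different) = 9/9 · 8/9 · ··· · 4/9 ≈ 0.1138.
P(at least two equal) = 1 − 0.1138 = 0.8862.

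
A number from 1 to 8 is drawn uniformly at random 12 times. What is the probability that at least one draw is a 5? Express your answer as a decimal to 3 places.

0.799

P(no draw is a 5) = (7/8)^12 ≈ 0.201.
P(at least one) = 1 − 0.201 = 0.799.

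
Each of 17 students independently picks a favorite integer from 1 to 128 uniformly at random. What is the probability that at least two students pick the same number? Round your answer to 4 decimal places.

It's easier to compute the probability that all 17 are distinct.
P(all distinct) = 128/128 · 127/128 · ··· · 112/128 ≈ 0.3291.
So the probability of at least one match is 1 − 0.3291 = 0.6709.

0.6709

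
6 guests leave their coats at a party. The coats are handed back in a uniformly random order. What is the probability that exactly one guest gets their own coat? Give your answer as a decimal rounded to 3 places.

0.367

Choose which one is fixed: C(6,1) = 6 ways.
The remaining 5 must have no fixed point: D(5) = 44.
P = 6·44/720 = 11/30 ≈ 0.367.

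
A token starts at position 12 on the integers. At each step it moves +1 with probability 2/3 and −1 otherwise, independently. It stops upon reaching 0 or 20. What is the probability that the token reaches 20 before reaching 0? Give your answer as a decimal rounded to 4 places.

Let r = q/p = (1/3)/(2/3) = 1/2. The recurrence P(i) = p·P(i+1) + q·P(i−1) with P(0)=0, P(20)=1 gives P(i) = (1 − r^i)/(1 − r^20).
P(12) = (1 − (1/2)^12) / (1 − (1/2)^20) = 69888/69905 ≈ 0.9998.

0.9998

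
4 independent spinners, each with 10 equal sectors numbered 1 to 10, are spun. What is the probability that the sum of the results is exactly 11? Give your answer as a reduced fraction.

There are 10^4 = 10000 equally likely outcomes.
The number of ordered 4-tuples from {1,…,10} summing to 11 is 120.
P(sum = 11) = 120/10000 = 3/250.

3/250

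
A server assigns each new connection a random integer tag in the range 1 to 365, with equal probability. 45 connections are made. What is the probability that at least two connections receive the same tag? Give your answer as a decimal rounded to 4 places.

It's easier to compute the probability that all 45 are distinct.
P(all distinct) = 365/365 · 364/365 · ··· · 321/365 ≈ 0.0590.
So the probability of at least one match is 1 − 0.0590 = 0.9410.

0.9410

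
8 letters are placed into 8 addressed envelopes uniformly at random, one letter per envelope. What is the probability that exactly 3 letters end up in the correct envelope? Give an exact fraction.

11/180

Choose which 3 of the 8 are fixed: C(8,3) = 56 ways.
The remaining 5 must have no fixed point: D(5) = 44.
P = 56·44/40320 = 11/180.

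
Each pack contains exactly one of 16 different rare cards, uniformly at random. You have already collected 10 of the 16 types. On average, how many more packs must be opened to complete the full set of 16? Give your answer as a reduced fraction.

196/5

Starting from 10 distinct types, each trial gives a new one with probability (16−i)/16 when i types are held, so the wait for the next new type is 16/(16−i).
E = 16/6 + 16/5 + 16/4 + 16/3 + 16/2 + 16/1 = 196/5.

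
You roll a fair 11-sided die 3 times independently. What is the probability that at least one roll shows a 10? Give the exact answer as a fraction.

P(no roll shows a 10) = (10/11)^3 = 1000/1331.
P(at least one) = 1 − 1000/1331 = 331/1331.

331/1331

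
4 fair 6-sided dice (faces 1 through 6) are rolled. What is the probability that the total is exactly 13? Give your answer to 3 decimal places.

There are 6^4 = 1296 equally likely outcomes.
The number of ordered 4-tuples from {1,…,6} summing to 13 is 140.
P(sum = 13) = 140/1296 = 35/324 ≈ 0.108.

0.108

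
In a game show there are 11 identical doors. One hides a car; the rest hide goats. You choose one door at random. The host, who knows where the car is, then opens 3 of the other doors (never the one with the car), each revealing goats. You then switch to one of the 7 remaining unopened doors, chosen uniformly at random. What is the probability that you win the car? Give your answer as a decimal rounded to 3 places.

0.130

Your original door holds the car with probability 1/11, so the other 10 collectively hold it with probability 10/11.
The host can always find 3 empty doors to open, so the reveals don't change that 10/11; it is now spread over the 7 remaining unopened doors.
P(win by switching) = (10/11) · (1/7) = 10/77 ≈ 0.130.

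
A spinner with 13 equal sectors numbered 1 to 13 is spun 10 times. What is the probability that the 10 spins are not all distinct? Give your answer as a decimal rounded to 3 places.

0.992

P(all 10 different) = 13/13 · 12/13 · ··· · 4/13 ≈ 0.008.
P(at least two equal) = 1 − 0.008 = 0.992.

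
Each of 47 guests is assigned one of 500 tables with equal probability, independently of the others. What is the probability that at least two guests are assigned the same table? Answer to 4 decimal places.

It's easier to compute the probability that all 47 are distinct.
P(all distinct) = 500/500 · 499/500 · ··· · 454/500 ≈ 0.1073.
So the probability of at least one match is 1 − 0.1073 = 0.8927.

0.8927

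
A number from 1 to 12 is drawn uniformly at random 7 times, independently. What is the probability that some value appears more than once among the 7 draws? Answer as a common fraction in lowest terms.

3071/3456

P(all 7 different) = 12/12 · 11/12 · ··· · 6/12 = 385/3456.
P(at least two equal) = 1 − 385/3456 = 3071/3456.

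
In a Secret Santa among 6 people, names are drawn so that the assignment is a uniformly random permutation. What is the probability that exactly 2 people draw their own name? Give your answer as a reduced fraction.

3/16

Choose which 2 of the 6 are fixed: C(6,2) = 15 ways.
The remaining 4 must have no fixed point: D(4) = 9.
P = 15·9/720 = 3/16.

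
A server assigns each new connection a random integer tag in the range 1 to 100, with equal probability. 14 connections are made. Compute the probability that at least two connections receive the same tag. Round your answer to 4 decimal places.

0.6148

It's easier to compute the probability that all 14 are distinct.
P(all distinct) = 100/100 · 99/100 · ··· · 87/100 ≈ 0.3852.
So the probability of at least one match is 1 − 0.3852 = 0.6148.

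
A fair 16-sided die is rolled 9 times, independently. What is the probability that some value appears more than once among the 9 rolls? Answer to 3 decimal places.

P(all 9 different) = 16/16 · 15/16 · ··· · 8/16 ≈ 0.060.
P(at least two equal) = 1 − 0.060 = 0.940.

0.940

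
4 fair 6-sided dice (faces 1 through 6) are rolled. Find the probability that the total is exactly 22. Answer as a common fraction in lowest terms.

There are 6^4 = 1296 equally likely outcomes.
The number of ordered 4-tuples from {1,…,6} summing to 22 is 10.
P(sum = 22) = 10/1296 = 5/648.

5/648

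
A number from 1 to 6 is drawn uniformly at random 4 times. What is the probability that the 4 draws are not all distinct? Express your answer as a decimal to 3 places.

P(all 4 different) = 6/6 · 5/6 · ··· · 3/6 ≈ 0.278.
P(at least two equal) = 1 − 0.278 = 0.722.

0.722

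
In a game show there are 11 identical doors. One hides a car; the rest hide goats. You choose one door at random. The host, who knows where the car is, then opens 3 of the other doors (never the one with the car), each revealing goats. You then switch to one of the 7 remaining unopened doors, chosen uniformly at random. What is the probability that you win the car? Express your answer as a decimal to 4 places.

0.1299

Your original door holds the car with probability 1/11, so the other 10 collectively hold it with probability 10/11.
The host can always find 3 empty doors to open, so the reveals don't change that 10/11; it is now spread over the 7 remaining unopened doors.
P(win by switching) = (10/11) · (1/7) = 10/77 ≈ 0.1299.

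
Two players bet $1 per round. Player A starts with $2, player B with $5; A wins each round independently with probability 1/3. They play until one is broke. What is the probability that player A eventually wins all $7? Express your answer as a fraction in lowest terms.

Let r = q/p = (2/3)/(1/3) = 2. The recurrence P(i) = p·P(i+1) + q·P(i−1) with P(0)=0, P(7)=1 gives P(i) = (1 − r^i)/(1 − r^7).
P(2) = (1 − (2)^2) / (1 − (2)^7) = 3/127.

3/127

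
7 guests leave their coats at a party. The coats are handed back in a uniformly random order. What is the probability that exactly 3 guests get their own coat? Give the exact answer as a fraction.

Choose which 3 of the 7 are fixed: C(7,3) = 35 ways.
The remaining 4 must have no fixed point: D(4) = 9.
P = 35·9/5040 = 1/16.

1/16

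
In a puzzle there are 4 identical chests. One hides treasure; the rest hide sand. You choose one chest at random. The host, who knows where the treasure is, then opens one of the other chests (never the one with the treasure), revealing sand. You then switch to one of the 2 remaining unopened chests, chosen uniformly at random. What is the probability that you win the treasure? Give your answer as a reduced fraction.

Your original chest holds the treasure with probability 1/4, so the other 3 collectively hold it with probability 3/4.
The host can always find an empty chest to open, so this doesn't change that 3/4; it is now spread over the 2 remaining unopened chests.
P(win by switching) = (3/4) · (1/2) = 3/8.

3/8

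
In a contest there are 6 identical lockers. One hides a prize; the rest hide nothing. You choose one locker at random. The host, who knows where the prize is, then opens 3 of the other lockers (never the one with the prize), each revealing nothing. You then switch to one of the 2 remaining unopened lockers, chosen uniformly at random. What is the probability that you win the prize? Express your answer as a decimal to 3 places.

Your original locker holds the prize with probability 1/6, so the other 5 collectively hold it with probability 5/6.
The host can always find 3 empty lockers to open, so the reveals don't change that 5/6; it is now spread over the 2 remaining unopened lockers.
P(win by switching) = (5/6) · (1/2) = 5/12 ≈ 0.417.

0.417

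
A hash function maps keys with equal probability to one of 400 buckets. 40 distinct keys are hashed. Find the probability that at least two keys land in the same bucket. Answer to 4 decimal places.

It's easier to compute the probability that all 40 are distinct.
P(all distinct) = 400/400 · 399/400 · ··· · 361/400 ≈ 0.1330.
So the probability of at least one match is 1 − 0.1330 = 0.8670.

0.8670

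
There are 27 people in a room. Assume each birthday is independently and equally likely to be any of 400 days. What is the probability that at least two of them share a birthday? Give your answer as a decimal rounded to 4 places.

0.5924

It's easier to compute the probability that all 27 are distinct.
P(all distinct) = 400/400 · 399/400 · ··· · 374/400 ≈ 0.4076.
So the probability of at least one match is 1 − 0.4076 = 0.5924.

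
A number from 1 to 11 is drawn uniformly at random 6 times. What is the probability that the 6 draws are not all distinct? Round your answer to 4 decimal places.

P(all 6 different) = 11/11 · 10/11 · ··· · 6/11 ≈ 0.1878.
P(at least two equal) = 1 − 0.1878 = 0.8122.

0.8122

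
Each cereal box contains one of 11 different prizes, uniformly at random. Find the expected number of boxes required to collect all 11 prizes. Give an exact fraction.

After i distinct types are collected, each trial gives a new one with probability (11−i)/11, so the expected wait for the next new type is 11/(11−i).
E = 11/11 + 11/10 + 11/9 + 11/8 + 11/7 + 11/6 + 11/5 + 11/4 + 11/3 + 11/2 + 11/1 = 83711/2520.

83711/2520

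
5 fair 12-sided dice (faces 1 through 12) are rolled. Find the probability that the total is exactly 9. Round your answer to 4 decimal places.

There are 12^5 = 248832 equally likely outcomes.
The number of ordered 5-tuples from {1,…,12} summing to 9 is 70.
P(sum = 9) = 70/248832 = 35/124416 ≈ 0.0003.

0.0003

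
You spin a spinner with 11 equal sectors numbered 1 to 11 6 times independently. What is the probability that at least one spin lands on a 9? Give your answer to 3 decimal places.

0.436

P(no spin lands on a 9) = (10/11)^6 ≈ 0.564.
P(at least one) = 1 − 0.564 = 0.436.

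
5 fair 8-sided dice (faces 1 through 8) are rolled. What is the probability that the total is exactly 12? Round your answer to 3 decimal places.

0.010

There are 8^5 = 32768 equally likely outcomes.
The number of ordered 5-tuples from {1,…,8} summing to 12 is 330.
P(sum = 12) = 330/32768 = 165/16384 ≈ 0.010.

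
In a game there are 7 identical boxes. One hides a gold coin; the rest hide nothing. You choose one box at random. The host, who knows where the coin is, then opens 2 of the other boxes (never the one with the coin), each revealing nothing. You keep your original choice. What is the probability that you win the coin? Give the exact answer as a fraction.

The host can always open 2 empty boxes regardless of your choice, so the reveals give no information about your original box.
P(win by staying) = 1/7.

1/7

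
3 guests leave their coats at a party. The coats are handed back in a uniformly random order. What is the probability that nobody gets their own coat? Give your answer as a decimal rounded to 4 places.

This is the derangement probability: permutations of 3 with no fixed point.
D(3) = 3! · (1 − 1/1! + 1/2! − ··· + (−1)^3/3!) = 2.
P = 2/6 = 1/3 ≈ 0.3333.

0.3333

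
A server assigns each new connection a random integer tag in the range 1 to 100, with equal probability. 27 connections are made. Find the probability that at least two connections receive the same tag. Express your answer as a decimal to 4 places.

0.9791

It's easier to compute the probability that all 27 are distinct.
P(all distinct) = 100/100 · 99/100 · ··· · 74/100 ≈ 0.0209.
So the probability of at least one match is 1 − 0.0209 = 0.9791.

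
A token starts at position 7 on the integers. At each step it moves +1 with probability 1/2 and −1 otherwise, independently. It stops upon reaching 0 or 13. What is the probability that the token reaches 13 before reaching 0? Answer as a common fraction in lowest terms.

7/13

With a fair step, P(i) = ½P(i−1) + ½P(i+1) with P(0)=0, P(13)=1 has the linear solution P(i) = i/13.
P(7) = 7/13.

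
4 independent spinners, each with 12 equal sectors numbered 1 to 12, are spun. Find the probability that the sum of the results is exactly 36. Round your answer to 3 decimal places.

There are 12^4 = 20736 equally likely outcomes.
The number of ordered 4-tuples from {1,…,12} summing to 36 is 451.
P(sum = 36) = 451/20736 ≈ 0.022.

0.022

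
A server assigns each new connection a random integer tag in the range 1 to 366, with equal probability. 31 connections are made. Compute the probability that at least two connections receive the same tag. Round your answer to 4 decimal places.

0.7295

It's easier to compute the probability that all 31 are distinct.
P(all distinct) = 366/366 · 365/366 · ··· · 336/366 ≈ 0.2705.
So the probability of at least one match is 1 − 0.2705 = 0.7295.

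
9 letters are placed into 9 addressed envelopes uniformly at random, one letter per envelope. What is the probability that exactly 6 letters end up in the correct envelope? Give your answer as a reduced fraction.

Choose which 6 of the 9 are fixed: C(9,6) = 84 ways.
The remaining 3 must have no fixed point: D(3) = 2.
P = 84·2/362880 = 1/2160.

1/2160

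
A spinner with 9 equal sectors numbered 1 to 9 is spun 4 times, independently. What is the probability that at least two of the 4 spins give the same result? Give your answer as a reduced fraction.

P(all 4 different) = 9/9 · 8/9 · ··· · 6/9 = 112/243.
P(at least two equal) = 1 − 112/243 = 131/243.

131/243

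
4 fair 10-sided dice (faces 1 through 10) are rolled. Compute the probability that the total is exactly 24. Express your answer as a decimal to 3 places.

There are 10^4 = 10000 equally likely outcomes.
The number of ordered 4-tuples from {1,…,10} summing to 24 is 633.
P(sum = 24) = 633/10000 ≈ 0.063.

0.063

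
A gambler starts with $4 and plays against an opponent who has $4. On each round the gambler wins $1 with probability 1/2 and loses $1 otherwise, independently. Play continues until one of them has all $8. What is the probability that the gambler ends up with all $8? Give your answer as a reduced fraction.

With a fair step, P(i) = ½P(i−1) + ½P(i+1) with P(0)=0, P(8)=1 has the linear solution P(i) = i/8.
P(4) = 4/8 = 1/2.

1/2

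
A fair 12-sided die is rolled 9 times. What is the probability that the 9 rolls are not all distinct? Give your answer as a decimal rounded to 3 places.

0.985

P(all 9 different) = 12/12 · 11/12 · ··· · 4/12 ≈ 0.015.
P(at least two equal) = 1 − 0.015 = 0.985.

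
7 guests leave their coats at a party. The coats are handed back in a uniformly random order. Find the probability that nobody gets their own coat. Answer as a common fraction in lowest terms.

This is the derangement probability: permutations of 7 with no fixed point.
D(7) = 7! · (1 − 1/1! + 1/2! − ··· + (−1)^7/7!) = 1854.
P = 1854/5040 = 103/280.

103/280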